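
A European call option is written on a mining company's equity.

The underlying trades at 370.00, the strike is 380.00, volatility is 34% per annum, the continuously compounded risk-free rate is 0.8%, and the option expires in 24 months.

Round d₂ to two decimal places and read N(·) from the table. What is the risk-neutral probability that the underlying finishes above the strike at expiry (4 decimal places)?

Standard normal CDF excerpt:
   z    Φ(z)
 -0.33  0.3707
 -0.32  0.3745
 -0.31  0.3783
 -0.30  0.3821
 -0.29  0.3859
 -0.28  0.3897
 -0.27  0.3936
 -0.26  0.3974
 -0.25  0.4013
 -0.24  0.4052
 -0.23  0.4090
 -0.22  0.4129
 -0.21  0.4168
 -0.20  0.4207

0.3974

T = 2;  σ√T = 0.4808
d₁ = [ln(370/380) + (0.008 + ½·0.34²)·2] / (σ√T) = (-0.0267 + 0.1316) / 0.4808 = 0.2182 ≈ 0.22
d₂ = 0.2182 − 0.4808 = -0.2626 ≈ -0.26
Pr(exercise) under Q = N(d₂) = 0.3974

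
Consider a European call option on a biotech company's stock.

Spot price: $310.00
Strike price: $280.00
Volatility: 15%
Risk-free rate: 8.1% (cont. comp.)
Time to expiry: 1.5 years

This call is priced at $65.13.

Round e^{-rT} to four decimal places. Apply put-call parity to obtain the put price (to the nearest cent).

$3.10

exp(−rT) = exp(−0.081·1.5) = 0.8856
Put-call parity: C − P = S − K·e^(−rT) = 310 − 280·0.8856 = 310 − 247.9680 = 62.0320
P = C − (C − P) = 65.13 − (62.0320) = 3.0980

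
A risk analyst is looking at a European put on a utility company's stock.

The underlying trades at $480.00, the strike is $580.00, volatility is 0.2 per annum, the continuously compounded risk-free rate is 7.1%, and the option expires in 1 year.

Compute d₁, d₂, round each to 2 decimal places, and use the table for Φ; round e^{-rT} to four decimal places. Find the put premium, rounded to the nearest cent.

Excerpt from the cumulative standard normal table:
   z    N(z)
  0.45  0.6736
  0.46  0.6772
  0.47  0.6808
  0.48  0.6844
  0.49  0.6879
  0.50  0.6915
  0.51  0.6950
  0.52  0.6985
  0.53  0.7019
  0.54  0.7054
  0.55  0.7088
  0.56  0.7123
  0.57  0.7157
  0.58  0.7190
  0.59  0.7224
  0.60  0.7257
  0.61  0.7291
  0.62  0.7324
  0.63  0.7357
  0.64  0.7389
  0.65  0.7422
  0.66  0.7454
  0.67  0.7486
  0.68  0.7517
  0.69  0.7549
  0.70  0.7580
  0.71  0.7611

σ√T = 0.2·√1 = 0.2000
d₁ = [ln(480/580) + (0.071 + ½·0.2²)·1] / (σ√T) = (-0.1892 + 0.0910) / 0.2000 = -0.4912 which rounds to -0.49
d₂ = -0.4912 − 0.2000 = -0.6912 which rounds to -0.69
exp(−rT) = exp(−0.071·1) = 0.9315
N(−d₂) = N(0.69) = 0.7549;  N(−d₁) = N(0.49) = 0.6879
P = 580·0.9315·0.7549 − 480·0.6879 = 407.8498 − 330.1920 = 77.6578

$77.66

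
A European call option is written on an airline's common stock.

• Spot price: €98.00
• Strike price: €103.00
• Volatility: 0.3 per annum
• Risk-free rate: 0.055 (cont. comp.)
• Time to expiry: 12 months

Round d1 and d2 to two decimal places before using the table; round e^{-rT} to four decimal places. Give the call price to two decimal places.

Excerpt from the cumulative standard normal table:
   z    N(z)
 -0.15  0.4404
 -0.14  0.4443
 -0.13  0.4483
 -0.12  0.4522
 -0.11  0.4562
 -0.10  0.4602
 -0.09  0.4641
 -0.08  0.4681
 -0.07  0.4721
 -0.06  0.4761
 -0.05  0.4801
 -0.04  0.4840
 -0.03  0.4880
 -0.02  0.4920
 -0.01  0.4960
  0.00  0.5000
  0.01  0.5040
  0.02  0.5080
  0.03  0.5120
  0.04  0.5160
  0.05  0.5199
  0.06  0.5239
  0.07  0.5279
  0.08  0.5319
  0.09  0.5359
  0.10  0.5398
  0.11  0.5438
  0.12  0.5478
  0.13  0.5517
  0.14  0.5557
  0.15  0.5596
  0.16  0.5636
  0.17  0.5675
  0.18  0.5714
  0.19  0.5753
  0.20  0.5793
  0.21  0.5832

σ√T = 0.3·√1 = 0.3000
d₁ = [ln(98/103) + (0.055 + 0.3²/2)·1] / 0.3000 = [-0.0498 + 0.1000] / 0.3000 = 0.1675 ≈ 0.17
d₂ = d₁ − σ√T = 0.1675 − 0.3000 = -0.1325 ≈ -0.13
e^(−rT) = e^(−0.055·1) = 0.9465
N(d₁) = N(0.17) = 0.5675;  N(d₂) = N(-0.13) = 0.4483
C = 98·0.5675 − 103·0.9465·0.4483 = 55.6150 − 43.7045 = 11.9105

€11.91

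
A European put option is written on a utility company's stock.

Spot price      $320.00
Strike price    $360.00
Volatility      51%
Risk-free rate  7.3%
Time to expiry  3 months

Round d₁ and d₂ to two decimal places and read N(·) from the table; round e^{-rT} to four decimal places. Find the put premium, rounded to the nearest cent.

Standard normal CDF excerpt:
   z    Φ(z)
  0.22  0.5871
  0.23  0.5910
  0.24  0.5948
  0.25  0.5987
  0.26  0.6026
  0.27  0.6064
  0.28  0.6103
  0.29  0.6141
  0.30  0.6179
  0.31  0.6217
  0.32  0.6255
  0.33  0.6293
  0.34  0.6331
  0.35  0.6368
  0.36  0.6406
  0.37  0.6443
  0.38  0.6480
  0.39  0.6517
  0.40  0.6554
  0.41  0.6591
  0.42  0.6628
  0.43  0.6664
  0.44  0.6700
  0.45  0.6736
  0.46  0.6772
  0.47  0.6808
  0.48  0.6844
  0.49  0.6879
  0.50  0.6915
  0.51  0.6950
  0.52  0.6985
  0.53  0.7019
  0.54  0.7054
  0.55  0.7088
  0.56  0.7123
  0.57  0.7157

$54.08

σ√T = 0.51·√0.25 = 0.2550
d₁ = [ln(320/360) + (0.073 + 0.51²/2)·0.25] / 0.2550 = [-0.1178 + 0.0508] / 0.2550 = -0.2628 ⇒ -0.26
d₂ = d₁ − σ√T = -0.2628 − 0.2550 = -0.5178 ⇒ -0.52
exp(−rT) = exp(−0.073·0.25) = 0.9819
N(−d₂) = N(0.52) = 0.6985;  N(−d₁) = N(0.26) = 0.6026
P = 360·0.9819·0.6985 − 320·0.6026 = 246.9086 − 192.8320 = 54.0766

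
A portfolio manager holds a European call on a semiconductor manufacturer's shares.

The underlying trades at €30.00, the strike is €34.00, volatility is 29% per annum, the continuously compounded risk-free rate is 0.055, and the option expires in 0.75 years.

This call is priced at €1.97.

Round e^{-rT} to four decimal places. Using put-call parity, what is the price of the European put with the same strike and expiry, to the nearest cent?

exp(−rT) = exp(−0.055·0.75) = 0.9596
Put-call parity: C − P = S − K·e^(−rT) = 30 − 34·0.9596 = 30 − 32.6264 = -2.6264
P = C − (C − P) = 1.97 − (-2.6264) = 4.5964

€4.60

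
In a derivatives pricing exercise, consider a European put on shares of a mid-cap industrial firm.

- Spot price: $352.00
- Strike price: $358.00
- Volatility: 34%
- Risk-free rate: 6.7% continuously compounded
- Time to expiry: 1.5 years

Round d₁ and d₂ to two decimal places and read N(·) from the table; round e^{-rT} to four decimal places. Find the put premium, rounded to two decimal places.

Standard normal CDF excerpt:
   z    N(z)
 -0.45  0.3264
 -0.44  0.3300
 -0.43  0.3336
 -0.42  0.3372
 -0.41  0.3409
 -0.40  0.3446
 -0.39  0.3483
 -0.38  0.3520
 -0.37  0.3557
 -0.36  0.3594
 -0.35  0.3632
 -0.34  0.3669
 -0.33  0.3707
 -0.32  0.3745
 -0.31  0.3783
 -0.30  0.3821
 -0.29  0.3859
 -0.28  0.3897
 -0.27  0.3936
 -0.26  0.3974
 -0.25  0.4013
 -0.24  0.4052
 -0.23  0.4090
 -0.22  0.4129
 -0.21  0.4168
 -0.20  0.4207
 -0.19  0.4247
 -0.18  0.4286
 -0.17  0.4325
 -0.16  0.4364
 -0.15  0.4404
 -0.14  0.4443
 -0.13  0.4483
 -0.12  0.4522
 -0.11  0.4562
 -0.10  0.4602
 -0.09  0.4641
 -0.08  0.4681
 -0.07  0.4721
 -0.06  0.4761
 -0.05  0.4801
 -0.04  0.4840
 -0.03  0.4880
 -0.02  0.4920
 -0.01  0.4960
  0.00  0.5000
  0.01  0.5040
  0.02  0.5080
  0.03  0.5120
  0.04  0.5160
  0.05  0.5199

$43.19

σ√T = 0.34 × 1.2247 = 0.4164
d₁ = [ln(352/358) + (0.067 + ½·0.34²)·1.5] / (σ√T) = (-0.0169 + 0.1872) / 0.4164 = 0.4090 ≈ 0.41
d₂ = 0.4090 − 0.4164 = -0.0074 ≈ -0.01
e^(−rT) = e^(−0.067·1.5) = 0.9044
P = 358·0.9044·N(0.01) − 352·N(-0.41) = 358·0.9044·0.5040 − 352·0.3409 = 163.1827 − 119.9968 = 43.1859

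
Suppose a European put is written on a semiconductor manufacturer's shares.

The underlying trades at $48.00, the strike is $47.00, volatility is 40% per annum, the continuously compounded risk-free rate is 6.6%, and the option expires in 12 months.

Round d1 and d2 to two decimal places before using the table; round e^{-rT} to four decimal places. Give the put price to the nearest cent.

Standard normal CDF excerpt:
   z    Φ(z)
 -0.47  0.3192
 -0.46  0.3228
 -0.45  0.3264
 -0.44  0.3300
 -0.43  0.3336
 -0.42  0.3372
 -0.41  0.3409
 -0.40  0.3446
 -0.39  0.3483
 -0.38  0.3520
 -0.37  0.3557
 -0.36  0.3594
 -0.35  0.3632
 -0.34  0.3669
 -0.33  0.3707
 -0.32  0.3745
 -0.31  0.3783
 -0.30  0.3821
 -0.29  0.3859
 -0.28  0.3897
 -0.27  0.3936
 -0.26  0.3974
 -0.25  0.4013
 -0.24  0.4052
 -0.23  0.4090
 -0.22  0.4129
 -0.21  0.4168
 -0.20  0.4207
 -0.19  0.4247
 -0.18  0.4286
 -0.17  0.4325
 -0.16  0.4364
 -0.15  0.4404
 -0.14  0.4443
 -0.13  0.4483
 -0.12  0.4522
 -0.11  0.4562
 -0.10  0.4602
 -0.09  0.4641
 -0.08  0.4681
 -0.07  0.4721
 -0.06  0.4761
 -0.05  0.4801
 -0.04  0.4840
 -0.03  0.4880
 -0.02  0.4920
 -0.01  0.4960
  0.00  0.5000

σ√T = 0.4·√1 = 0.4000
ln(S/K) + (r + σ²/2)T = ln(48/47) + (0.066 + 0.4²/2)·1 = 0.0211 + 0.1460 = 0.1671
d₁ = 0.1671 / 0.4000 = 0.4176 which rounds to 0.42
d₂ = d₁ − σ√T = 0.4176 − 0.4000 = 0.0176 which rounds to 0.02
exp(−rT) = exp(−0.066·1) = 0.9361
P = 47·0.9361·N(-0.02) − 48·N(-0.42) = 47·0.9361·0.4920 − 48·0.3372 = 21.6464 − 16.1856 = 5.4608

$5.46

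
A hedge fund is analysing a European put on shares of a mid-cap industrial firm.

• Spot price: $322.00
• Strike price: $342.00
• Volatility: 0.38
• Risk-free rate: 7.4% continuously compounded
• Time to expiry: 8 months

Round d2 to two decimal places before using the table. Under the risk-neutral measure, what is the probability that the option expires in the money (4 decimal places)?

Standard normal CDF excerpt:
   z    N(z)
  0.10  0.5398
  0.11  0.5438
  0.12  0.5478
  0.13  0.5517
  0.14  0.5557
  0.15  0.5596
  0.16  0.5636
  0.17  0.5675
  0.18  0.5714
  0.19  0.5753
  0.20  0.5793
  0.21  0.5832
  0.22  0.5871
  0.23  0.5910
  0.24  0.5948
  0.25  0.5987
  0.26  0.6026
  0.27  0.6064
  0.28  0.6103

0.5753

T = 0.6667;  σ√T = 0.3103
d₁ = [ln(322/342) + (0.074 + 0.38²/2)·0.6667] / 0.3103 = [-0.0603 + 0.0975] / 0.3103 = 0.1199 which rounds to 0.12
d₂ = d₁ − σ√T = 0.1199 − 0.3103 = -0.1903 which rounds to -0.19
Pr(exercise) under Q = N(−d₂) = N(0.19) = 0.5753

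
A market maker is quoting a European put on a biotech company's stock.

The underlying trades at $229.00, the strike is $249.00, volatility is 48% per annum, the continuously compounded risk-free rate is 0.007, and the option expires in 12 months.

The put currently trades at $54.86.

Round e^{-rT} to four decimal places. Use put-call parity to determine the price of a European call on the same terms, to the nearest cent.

$36.60

e^(−rT) = e^(−0.007·1) = 0.9930
Put-call parity: C − P = S − K·e^(−rT) = 229 − 249·0.9930 = 229 − 247.2570 = -18.2570
C = P + (C − P) = 54.86 + (-18.2570) = 36.6030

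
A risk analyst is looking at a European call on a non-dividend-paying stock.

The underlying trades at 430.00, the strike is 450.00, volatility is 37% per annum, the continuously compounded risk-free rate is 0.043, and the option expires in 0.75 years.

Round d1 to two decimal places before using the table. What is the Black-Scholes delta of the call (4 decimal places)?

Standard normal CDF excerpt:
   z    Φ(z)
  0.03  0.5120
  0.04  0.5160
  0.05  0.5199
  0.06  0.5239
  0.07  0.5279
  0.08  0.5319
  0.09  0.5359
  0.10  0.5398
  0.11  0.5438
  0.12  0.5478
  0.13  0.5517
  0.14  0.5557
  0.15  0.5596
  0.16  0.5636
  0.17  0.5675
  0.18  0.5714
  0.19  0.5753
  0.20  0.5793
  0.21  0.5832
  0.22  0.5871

σ√T = 0.37·√0.75 = 0.3204
d₁ = [ln(430/450) + (0.043 + 0.37²/2)·0.75] / 0.3204 = [-0.0455 + 0.0836] / 0.3204 = 0.1190 which rounds to 0.12
N(d₁) = N(0.12) = 0.5478
Δ_call = N(d₁) = 0.5478

0.5478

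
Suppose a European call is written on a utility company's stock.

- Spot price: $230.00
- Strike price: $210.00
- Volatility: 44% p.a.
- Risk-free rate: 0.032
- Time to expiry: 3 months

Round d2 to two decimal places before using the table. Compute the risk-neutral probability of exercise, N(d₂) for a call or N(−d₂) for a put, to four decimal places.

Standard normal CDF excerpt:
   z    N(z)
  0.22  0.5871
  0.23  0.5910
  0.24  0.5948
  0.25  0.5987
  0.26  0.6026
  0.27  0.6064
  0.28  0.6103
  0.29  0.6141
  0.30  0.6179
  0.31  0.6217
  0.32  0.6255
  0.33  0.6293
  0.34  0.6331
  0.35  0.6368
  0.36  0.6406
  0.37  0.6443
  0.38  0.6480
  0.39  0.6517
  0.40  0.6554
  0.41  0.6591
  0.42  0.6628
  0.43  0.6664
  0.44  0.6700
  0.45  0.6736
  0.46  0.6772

T = 0.25;  σ√T = 0.2200
ln(S/K) + (r + σ²/2)T = ln(230/210) + (0.032 + 0.44²/2)·0.25 = 0.0910 + 0.0322 = 0.1232
d₁ = 0.1232 / 0.2200 = 0.5599 ⇒ 0.56
d₂ = d₁ − σ√T = 0.5599 − 0.2200 = 0.3399 ⇒ 0.34
Pr(exercise) under Q = N(d₂) = 0.6331

0.6331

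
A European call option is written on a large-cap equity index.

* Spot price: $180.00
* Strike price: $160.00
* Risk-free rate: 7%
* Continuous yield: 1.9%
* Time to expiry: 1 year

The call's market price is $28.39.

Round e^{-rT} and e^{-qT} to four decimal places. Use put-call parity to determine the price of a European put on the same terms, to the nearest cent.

$0.96

e^(−qT) = e^(−0.019·1) = 0.9812;  e^(−rT) = e^(−0.07·1) = 0.9324
Put-call parity: C − P = S·e^(−qT) − K·e^(−rT) = 180·0.9812 − 160·0.9324 = 176.6160 − 149.1840 = 27.4320
P = C − (C − P) = 28.39 − (27.4320) = 0.9580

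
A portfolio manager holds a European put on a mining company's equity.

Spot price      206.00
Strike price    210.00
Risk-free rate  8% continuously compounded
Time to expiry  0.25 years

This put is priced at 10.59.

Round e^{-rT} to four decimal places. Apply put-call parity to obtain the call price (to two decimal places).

e^(−rT) = e^(−0.08·0.25) = 0.9802
Put-call parity: C − P = S − K·e^(−rT) = 206 − 210·0.9802 = 206 − 205.8420 = 0.1580
C = P + (C − P) = 10.59 + (0.1580) = 10.7480

10.75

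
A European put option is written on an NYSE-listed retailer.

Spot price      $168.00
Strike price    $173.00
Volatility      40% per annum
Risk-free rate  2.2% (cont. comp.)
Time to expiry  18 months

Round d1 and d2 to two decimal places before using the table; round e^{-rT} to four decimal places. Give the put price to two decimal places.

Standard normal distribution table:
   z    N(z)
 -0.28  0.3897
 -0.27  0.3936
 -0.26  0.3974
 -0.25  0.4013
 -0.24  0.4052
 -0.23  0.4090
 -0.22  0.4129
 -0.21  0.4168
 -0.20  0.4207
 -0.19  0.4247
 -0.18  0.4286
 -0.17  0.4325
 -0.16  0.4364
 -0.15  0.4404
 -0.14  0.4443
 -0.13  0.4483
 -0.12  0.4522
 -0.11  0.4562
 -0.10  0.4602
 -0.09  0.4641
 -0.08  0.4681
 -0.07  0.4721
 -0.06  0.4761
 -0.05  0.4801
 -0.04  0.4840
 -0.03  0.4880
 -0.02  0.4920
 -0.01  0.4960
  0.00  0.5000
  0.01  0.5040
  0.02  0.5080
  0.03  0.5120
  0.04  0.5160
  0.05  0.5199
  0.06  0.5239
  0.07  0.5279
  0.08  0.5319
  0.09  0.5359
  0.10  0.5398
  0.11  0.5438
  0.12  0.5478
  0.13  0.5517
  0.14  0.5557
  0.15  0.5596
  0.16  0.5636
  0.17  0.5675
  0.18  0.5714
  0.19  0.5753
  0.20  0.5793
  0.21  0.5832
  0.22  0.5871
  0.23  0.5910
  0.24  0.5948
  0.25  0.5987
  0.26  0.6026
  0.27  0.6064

$32.14

T = 1.5;  σ√T = 0.4899
d₁ = [ln(168/173) + (0.022 + ½·0.4²)·1.5] / (σ√T) = (-0.0293 + 0.1530) / 0.4899 = 0.2524 which rounds to 0.25
d₂ = 0.2524 − 0.4899 = -0.2375 which rounds to -0.24
e^(−rT) = e^(−0.022·1.5) = 0.9675
N(−d₂) = N(0.24) = 0.5948;  N(−d₁) = N(-0.25) = 0.4013
P = 173·0.9675·0.5948 − 168·0.4013 = 99.5561 − 67.4184 = 32.1377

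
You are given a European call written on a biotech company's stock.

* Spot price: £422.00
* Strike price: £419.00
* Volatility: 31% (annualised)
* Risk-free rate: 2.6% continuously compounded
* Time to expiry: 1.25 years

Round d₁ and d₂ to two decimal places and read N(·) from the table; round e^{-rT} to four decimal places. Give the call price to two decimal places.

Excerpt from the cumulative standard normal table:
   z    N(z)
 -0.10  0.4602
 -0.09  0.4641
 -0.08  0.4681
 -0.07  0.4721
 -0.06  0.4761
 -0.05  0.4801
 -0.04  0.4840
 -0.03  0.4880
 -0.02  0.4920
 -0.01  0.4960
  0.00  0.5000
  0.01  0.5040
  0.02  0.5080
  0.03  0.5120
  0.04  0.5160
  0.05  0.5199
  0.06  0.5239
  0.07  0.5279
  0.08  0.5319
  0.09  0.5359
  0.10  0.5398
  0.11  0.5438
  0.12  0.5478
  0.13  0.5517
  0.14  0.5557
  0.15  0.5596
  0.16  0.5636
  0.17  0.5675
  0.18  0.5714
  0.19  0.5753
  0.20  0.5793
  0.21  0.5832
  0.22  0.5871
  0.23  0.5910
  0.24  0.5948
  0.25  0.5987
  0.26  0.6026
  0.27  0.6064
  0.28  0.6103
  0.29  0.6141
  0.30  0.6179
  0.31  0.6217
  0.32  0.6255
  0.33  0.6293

σ√T = 0.31 × 1.1180 = 0.3466
ln(S/K) + (r + σ²/2)T = ln(422/419) + (0.026 + 0.31²/2)·1.25 = 0.0071 + 0.0926 = 0.0997
d₁ = 0.0997 / 0.3466 = 0.2877 which rounds to 0.29
d₂ = d₁ − σ√T = 0.2877 − 0.3466 = -0.0589 which rounds to -0.06
e^(−rT) = e^(−0.026·1.25) = 0.9680
N(d₁) = N(0.29) = 0.6141;  N(d₂) = N(-0.06) = 0.4761
C = 422·0.6141 − 419·0.9680·0.4761 = 259.1502 − 193.1024 = 66.0478

£66.05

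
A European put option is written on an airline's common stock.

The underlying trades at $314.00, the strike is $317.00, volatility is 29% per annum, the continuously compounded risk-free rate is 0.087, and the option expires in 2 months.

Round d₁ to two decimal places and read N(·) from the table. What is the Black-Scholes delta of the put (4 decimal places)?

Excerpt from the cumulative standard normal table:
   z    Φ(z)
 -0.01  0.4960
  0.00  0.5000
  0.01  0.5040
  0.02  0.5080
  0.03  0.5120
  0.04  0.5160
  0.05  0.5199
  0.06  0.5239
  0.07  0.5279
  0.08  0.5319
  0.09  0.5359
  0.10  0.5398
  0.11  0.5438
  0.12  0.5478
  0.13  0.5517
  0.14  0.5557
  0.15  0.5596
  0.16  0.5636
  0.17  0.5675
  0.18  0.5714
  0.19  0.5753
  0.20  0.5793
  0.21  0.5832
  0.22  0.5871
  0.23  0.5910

σ√T = 0.29·√0.1667 = 0.1184
d₁ = [ln(314/317) + (0.087 + 0.29²/2)·0.1667] / 0.1184 = [-0.0095 + 0.0215] / 0.1184 = 0.1014 → 0.10
N(d₁) = N(0.10) = 0.5398
Δ_put = N(d₁) − 1 = 0.5398 − 1 = -0.4602

-0.4602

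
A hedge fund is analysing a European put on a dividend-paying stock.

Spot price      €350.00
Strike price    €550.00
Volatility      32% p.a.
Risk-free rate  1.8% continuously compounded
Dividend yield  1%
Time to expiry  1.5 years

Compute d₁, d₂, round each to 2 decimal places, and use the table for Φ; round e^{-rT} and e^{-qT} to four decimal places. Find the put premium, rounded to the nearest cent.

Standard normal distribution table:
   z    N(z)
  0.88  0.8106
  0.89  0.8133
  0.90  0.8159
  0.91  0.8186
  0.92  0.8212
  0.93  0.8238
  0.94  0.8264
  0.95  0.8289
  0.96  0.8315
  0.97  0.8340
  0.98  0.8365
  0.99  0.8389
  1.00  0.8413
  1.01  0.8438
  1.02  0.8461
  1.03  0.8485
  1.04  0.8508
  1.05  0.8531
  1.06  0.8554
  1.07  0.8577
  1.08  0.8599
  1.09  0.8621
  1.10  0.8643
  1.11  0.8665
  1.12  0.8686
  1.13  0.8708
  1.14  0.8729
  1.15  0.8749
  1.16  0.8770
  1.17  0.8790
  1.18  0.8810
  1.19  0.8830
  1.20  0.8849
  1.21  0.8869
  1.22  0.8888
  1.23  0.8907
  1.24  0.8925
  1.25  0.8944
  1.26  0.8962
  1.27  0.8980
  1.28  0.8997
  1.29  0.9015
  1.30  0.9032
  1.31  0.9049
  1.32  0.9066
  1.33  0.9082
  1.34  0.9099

σ√T = 0.32 × 1.2247 = 0.3919
d₁ = [ln(350/550) + (0.018 − 0.01 + 0.32²/2)·1.5] / 0.3919 = [-0.4520 + 0.0888] / 0.3919 = -0.9267 → -0.93
d₂ = d₁ − σ√T = -0.9267 − 0.3919 = -1.3186 → -1.32
e^(−qT) = e^(−0.01·1.5) = 0.9851;  e^(−rT) = e^(−0.018·1.5) = 0.9734
N(−d₂) = N(1.32) = 0.9066;  N(−d₁) = N(0.93) = 0.8238
P = 550·0.9734·0.9066 − 350·0.9851·0.8238 = 485.3664 − 284.0339 = 201.3326

€201.33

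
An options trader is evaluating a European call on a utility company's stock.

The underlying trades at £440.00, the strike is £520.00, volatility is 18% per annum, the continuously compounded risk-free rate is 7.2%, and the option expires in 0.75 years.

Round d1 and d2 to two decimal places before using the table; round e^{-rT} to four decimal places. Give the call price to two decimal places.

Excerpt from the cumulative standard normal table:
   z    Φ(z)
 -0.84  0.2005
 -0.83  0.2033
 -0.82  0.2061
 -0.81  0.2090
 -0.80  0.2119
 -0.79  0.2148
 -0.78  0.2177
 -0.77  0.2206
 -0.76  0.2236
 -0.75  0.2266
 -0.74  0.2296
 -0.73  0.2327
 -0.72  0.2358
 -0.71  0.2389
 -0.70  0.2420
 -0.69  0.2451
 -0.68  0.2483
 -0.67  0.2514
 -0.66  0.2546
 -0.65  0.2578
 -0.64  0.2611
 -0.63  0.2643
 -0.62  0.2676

σ√T = 0.18 × 0.8660 = 0.1559
d₁ = [ln(440/520) + (0.072 + ½·0.18²)·0.75] / (σ√T) = (-0.1671 + 0.0662) / 0.1559 = -0.6473 ⇒ -0.65
d₂ = -0.6473 − 0.1559 = -0.8032 ⇒ -0.80
exp(−rT) = exp(−0.072·0.75) = 0.9474
N(d₁) = N(-0.65) = 0.2578;  N(d₂) = N(-0.80) = 0.2119
C = 440·0.2578 − 520·0.9474·0.2119 = 113.4320 − 104.3921 = 9.0399

£9.04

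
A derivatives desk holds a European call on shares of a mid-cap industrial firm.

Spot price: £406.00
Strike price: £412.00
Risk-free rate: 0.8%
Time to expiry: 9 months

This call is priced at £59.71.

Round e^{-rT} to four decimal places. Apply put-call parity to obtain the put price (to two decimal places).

£63.24

exp(−rT) = exp(−0.008·0.75) = 0.9940
Put-call parity: C − P = S − K·e^(−rT) = 406 − 412·0.9940 = 406 − 409.5280 = -3.5280
P = C − (C − P) = 59.71 − (-3.5280) = 63.2380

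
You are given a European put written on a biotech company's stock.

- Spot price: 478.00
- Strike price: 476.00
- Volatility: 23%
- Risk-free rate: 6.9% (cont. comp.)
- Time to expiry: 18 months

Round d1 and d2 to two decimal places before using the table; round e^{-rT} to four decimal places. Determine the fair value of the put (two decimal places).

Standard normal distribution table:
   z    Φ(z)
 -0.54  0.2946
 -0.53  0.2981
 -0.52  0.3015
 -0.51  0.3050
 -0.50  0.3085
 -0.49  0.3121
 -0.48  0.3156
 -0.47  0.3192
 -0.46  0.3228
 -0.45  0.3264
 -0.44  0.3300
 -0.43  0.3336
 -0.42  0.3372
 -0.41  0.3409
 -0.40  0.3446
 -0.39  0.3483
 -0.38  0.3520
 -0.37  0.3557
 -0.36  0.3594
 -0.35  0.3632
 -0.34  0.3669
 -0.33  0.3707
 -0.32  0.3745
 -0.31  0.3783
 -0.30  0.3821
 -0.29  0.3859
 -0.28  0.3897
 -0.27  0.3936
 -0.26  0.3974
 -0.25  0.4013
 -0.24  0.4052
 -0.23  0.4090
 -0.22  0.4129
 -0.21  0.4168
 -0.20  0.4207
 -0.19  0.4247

σ√T = 0.23·√1.5 = 0.2817
d₁ = [ln(478/476) + (0.069 + 0.23²/2)·1.5] / 0.2817 = [0.0042 + 0.1432] / 0.2817 = 0.5232 which rounds to 0.52
d₂ = d₁ − σ√T = 0.5232 − 0.2817 = 0.2415 which rounds to 0.24
e^(−rT) = e^(−0.069·1.5) = 0.9017
P = 476·0.9017·N(-0.24) − 478·N(-0.52) = 476·0.9017·0.4052 − 478·0.3015 = 173.9156 − 144.1170 = 29.7986

29.80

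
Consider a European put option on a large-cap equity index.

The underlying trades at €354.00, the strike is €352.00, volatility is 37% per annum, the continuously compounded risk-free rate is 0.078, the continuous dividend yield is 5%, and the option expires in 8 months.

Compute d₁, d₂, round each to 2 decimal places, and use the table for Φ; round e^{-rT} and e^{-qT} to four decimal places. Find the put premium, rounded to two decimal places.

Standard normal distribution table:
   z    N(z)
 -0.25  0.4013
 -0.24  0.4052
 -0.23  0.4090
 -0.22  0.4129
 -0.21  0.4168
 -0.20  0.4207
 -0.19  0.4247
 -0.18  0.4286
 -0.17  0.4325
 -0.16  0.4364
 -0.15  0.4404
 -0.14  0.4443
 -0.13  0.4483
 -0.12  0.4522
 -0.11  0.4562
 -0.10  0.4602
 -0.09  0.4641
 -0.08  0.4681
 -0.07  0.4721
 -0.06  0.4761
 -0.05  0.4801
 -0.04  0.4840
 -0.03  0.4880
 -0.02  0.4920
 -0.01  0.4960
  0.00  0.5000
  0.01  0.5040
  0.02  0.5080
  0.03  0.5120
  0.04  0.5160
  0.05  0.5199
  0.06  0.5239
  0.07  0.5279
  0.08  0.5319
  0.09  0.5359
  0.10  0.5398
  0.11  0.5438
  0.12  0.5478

€36.36

σ√T = 0.37 × 0.8165 = 0.3021
d₁ = [ln(354/352) + (0.078 − 0.05 + ½·0.37²)·0.6667] / (σ√T) = (0.0057 + 0.0643) / 0.3021 = 0.2316 which rounds to 0.23
d₂ = 0.2316 − 0.3021 = -0.0705 which rounds to -0.07
exp(−qT) = exp(−0.05·0.6667) = 0.9672;  exp(−rT) = exp(−0.078·0.6667) = 0.9493
N(−d₂) = N(0.07) = 0.5279;  N(−d₁) = N(-0.23) = 0.4090
P = 352·0.9493·0.5279 − 354·0.9672·0.4090 = 176.3997 − 140.0370 = 36.3627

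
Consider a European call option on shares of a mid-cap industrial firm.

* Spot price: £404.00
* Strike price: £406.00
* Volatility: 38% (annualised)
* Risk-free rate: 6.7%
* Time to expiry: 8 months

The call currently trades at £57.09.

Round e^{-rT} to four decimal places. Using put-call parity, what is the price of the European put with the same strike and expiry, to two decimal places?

e^(−rT) = e^(−0.067·0.6667) = 0.9563
Put-call parity: C − P = S − K·e^(−rT) = 404 − 406·0.9563 = 404 − 388.2578 = 15.7422
P = C − (C − P) = 57.09 − (15.7422) = 41.3478

£41.35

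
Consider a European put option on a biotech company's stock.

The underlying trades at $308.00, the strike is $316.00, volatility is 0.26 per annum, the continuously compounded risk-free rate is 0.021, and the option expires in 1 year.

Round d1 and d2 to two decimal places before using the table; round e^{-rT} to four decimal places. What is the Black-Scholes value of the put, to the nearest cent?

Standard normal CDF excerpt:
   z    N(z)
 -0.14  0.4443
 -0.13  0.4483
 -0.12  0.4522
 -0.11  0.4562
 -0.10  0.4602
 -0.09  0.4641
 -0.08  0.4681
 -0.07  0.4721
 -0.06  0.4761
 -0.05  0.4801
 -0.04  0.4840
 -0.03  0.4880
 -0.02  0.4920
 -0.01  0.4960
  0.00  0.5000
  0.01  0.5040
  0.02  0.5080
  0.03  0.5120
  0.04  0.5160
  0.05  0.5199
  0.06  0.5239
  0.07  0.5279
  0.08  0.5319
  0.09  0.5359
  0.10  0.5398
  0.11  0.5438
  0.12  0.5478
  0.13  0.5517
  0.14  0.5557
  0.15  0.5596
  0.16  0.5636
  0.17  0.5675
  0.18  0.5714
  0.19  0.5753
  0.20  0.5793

$32.65

σ√T = 0.26·√1 = 0.2600
d₁ = [ln(308/316) + (0.021 + ½·0.26²)·1] / (σ√T) = (-0.0256 + 0.0548) / 0.2600 = 0.1121 ≈ 0.11
d₂ = 0.1121 − 0.2600 = -0.1479 ≈ -0.15
e^(−rT) = e^(−0.021·1) = 0.9792
N(−d₂) = N(0.15) = 0.5596;  N(−d₁) = N(-0.11) = 0.4562
P = 316·0.9792·0.5596 − 308·0.4562 = 173.1555 − 140.5096 = 32.6459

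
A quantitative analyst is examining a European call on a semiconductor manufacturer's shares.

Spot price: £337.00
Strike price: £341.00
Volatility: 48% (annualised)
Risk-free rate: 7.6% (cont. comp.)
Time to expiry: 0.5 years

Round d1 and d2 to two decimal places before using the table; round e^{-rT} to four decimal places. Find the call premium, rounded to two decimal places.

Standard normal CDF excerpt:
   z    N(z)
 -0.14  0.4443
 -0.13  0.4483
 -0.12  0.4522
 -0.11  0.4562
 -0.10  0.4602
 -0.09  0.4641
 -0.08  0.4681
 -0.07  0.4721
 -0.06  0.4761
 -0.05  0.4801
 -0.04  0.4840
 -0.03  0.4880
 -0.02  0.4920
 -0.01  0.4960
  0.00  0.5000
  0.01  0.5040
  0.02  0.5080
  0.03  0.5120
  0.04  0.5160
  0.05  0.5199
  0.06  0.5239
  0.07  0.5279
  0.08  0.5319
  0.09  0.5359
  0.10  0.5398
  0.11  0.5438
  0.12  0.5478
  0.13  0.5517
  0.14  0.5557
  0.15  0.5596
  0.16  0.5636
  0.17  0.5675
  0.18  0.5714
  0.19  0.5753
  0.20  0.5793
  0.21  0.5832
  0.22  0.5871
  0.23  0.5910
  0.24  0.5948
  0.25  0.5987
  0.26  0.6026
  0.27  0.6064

£49.41

σ√T = 0.48 × 0.7071 = 0.3394
d₁ = [ln(337/341) + (0.076 + 0.48²/2)·0.5] / 0.3394 = [-0.0118 + 0.0956] / 0.3394 = 0.2469 → 0.25
d₂ = d₁ − σ√T = 0.2469 − 0.3394 = -0.0925 → -0.09
e^(−rT) = e^(−0.076·0.5) = 0.9627
N(d₁) = N(0.25) = 0.5987;  N(d₂) = N(-0.09) = 0.4641
C = 337·0.5987 − 341·0.9627·0.4641 = 201.7619 − 152.3551 = 49.4068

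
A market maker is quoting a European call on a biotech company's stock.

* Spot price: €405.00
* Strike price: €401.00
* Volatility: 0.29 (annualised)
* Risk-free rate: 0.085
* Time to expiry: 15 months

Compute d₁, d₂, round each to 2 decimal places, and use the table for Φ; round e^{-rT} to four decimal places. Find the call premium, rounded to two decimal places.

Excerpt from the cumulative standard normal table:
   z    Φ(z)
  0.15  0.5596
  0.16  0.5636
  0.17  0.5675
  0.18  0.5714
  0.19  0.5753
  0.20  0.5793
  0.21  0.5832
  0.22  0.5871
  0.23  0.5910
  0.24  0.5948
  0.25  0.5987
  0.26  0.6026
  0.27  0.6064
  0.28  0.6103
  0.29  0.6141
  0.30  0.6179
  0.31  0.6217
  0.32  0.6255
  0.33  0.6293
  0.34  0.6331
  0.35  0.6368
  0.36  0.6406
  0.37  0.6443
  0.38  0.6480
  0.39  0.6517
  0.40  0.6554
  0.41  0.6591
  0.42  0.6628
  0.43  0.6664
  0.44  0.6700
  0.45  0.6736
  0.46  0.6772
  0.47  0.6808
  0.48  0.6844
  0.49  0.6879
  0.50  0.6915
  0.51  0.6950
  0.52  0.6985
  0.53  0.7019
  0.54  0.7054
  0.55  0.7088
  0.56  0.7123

€74.01

T = 1.25;  σ√T = 0.3242
d₁ = [ln(405/401) + (0.085 + 0.29²/2)·1.25] / 0.3242 = [0.0099 + 0.1588] / 0.3242 = 0.5204 which rounds to 0.52
d₂ = d₁ − σ√T = 0.5204 − 0.3242 = 0.1962 which rounds to 0.20
e^(−rT) = e^(−0.085·1.25) = 0.8992
N(d₁) = N(0.52) = 0.6985;  N(d₂) = N(0.20) = 0.5793
C = 405·0.6985 − 401·0.8992·0.5793 = 282.8925 − 208.8835 = 74.0090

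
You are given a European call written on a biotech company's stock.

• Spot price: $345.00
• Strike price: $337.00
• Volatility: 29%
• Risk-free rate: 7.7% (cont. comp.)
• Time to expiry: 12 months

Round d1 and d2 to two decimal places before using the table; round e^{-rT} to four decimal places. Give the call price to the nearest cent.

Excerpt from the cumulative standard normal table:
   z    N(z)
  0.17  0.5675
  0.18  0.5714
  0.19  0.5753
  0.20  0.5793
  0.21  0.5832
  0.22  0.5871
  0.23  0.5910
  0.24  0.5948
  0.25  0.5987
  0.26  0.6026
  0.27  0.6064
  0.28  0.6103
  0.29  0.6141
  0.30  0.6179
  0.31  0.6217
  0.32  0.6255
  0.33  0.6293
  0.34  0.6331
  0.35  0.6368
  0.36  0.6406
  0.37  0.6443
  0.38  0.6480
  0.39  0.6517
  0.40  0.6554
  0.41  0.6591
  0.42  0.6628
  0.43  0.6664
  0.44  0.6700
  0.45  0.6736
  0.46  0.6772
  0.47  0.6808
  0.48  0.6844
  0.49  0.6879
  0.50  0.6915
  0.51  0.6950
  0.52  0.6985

$56.57

σ√T = 0.29 × 1.0000 = 0.2900
d₁ = [ln(345/337) + (0.077 + ½·0.29²)·1] / (σ√T) = (0.0235 + 0.1190) / 0.2900 = 0.4914 which rounds to 0.49
d₂ = 0.4914 − 0.2900 = 0.2014 which rounds to 0.20
e^(−rT) = e^(−0.077·1) = 0.9259
N(d₁) = N(0.49) = 0.6879;  N(d₂) = N(0.20) = 0.5793
C = 345·0.6879 − 337·0.9259·0.5793 = 237.3255 − 180.7580 = 56.5675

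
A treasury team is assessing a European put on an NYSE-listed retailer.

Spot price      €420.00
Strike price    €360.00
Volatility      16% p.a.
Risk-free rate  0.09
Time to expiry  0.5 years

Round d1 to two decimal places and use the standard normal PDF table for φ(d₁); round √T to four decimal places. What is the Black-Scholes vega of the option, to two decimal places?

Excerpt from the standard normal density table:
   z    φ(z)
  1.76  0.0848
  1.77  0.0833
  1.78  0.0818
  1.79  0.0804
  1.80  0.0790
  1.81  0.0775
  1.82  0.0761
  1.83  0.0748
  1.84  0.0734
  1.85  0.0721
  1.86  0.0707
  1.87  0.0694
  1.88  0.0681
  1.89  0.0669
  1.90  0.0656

22.60

σ√T = 0.16 × 0.7071 = 0.1131
ln(S/K) + (r + σ²/2)T = ln(420/360) + (0.09 + 0.16²/2)·0.5 = 0.1542 + 0.0514 = 0.2056
d₁ = 0.2056 / 0.1131 = 1.8168 ⇒ 1.82
√T = √0.5 = 0.7071
φ(d₁) = φ(1.82) = 0.0761
vega = S·φ(d₁)·√T = 420·0.0761·0.7071 = 22.6003
(Vega is the same for a European call and put with the same parameters.)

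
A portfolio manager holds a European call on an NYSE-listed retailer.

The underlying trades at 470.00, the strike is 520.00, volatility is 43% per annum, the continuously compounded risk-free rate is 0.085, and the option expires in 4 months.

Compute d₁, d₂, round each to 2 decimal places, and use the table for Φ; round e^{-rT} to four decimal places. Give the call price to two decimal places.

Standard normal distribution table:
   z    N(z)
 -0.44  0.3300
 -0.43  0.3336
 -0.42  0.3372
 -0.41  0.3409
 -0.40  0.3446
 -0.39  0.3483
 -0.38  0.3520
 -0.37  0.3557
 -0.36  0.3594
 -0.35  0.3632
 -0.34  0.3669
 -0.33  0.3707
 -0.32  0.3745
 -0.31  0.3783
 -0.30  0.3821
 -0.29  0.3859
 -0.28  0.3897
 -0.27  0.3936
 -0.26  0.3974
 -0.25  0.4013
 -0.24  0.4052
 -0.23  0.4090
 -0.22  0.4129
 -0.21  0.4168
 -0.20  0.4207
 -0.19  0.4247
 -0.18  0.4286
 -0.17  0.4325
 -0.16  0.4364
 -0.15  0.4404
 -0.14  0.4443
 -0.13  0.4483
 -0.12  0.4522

32.82

σ√T = 0.43·√0.3333 = 0.2483
d₁ = [ln(470/520) + (0.085 + 0.43²/2)·0.3333] / 0.2483 = [-0.1011 + 0.0591] / 0.2483 = -0.1690 ≈ -0.17
d₂ = d₁ − σ√T = -0.1690 − 0.2483 = -0.4172 ≈ -0.42
exp(−rT) = exp(−0.085·0.3333) = 0.9721
N(d₁) = N(-0.17) = 0.4325;  N(d₂) = N(-0.42) = 0.3372
C = 470·0.4325 − 520·0.9721·0.3372 = 203.2750 − 170.4519 = 32.8231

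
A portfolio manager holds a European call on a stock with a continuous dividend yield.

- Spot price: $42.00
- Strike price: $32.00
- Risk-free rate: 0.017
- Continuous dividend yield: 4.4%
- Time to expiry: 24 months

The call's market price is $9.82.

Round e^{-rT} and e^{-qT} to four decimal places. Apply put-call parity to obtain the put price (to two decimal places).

$2.29

exp(−qT) = exp(−0.044·2) = 0.9158;  exp(−rT) = exp(−0.017·2) = 0.9666
Put-call parity: C − P = S·e^(−qT) − K·e^(−rT) = 42·0.9158 − 32·0.9666 = 38.4636 − 30.9312 = 7.5324
P = C − (C − P) = 9.82 − (7.5324) = 2.2876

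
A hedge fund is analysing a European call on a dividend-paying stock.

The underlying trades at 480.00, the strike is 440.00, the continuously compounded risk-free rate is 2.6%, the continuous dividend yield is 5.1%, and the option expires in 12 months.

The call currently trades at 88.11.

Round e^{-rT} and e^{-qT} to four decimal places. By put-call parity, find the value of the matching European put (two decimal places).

exp(−qT) = exp(−0.051·1) = 0.9503;  exp(−rT) = exp(−0.026·1) = 0.9743
Put-call parity: C − P = S·e^(−qT) − K·e^(−rT) = 480·0.9503 − 440·0.9743 = 456.1440 − 428.6920 = 27.4520
P = C − (C − P) = 88.11 − (27.4520) = 60.6580

60.66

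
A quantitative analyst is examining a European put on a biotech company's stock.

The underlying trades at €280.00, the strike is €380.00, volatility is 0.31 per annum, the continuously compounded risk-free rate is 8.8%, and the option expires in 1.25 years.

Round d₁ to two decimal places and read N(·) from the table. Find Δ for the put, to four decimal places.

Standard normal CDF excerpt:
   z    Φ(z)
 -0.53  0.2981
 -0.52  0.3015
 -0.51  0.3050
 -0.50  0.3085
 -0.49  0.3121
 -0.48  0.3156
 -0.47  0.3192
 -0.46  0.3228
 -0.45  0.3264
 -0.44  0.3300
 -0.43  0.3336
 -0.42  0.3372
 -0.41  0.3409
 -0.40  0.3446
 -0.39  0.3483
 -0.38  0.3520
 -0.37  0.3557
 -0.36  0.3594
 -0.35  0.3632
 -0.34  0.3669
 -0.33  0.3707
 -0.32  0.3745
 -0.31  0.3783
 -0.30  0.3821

σ√T = 0.31 × 1.1180 = 0.3466
d₁ = [ln(280/380) + (0.088 + 0.31²/2)·1.25] / 0.3466 = [-0.3054 + 0.1701] / 0.3466 = -0.3904 which rounds to -0.39
N(d₁) = N(-0.39) = 0.3483
Δ_put = N(d₁) − 1 = 0.3483 − 1 = -0.6517

-0.6517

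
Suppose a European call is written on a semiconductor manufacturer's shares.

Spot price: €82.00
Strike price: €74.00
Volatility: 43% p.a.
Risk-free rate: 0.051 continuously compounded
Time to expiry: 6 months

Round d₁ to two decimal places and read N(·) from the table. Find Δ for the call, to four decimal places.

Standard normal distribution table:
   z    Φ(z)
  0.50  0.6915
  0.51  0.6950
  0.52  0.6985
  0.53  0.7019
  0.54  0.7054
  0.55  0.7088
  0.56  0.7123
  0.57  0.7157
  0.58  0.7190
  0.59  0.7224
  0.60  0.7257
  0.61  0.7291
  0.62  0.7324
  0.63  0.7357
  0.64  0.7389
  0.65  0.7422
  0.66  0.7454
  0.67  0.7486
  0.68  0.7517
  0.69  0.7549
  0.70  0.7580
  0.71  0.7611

σ√T = 0.43·√0.5 = 0.3041
d₁ = [ln(82/74) + (0.051 + 0.43²/2)·0.5] / 0.3041 = [0.1027 + 0.0717] / 0.3041 = 0.5735 ≈ 0.57
N(d₁) = N(0.57) = 0.7157
Δ_call = N(d₁) = 0.7157

0.7157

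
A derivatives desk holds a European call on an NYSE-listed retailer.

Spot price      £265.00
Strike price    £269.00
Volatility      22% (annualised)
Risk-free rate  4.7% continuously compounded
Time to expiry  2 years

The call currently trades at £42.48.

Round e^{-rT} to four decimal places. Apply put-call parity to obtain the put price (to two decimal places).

exp(−rT) = exp(−0.047·2) = 0.9103
Put-call parity: C − P = S − K·e^(−rT) = 265 − 269·0.9103 = 265 − 244.8707 = 20.1293
P = C − (C − P) = 42.48 − (20.1293) = 22.3507

£22.35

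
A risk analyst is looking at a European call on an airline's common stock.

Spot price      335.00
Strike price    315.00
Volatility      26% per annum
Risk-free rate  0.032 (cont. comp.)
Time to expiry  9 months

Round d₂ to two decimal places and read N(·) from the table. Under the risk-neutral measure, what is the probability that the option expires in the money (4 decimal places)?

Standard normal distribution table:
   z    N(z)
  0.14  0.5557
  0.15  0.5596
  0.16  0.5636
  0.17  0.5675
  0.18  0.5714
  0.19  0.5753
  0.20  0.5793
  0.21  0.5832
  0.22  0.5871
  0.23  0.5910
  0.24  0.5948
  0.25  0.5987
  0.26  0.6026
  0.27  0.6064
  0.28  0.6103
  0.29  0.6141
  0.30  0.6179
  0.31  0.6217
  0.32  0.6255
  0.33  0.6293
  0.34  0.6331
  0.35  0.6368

0.6064

T = 0.75;  σ√T = 0.2252
ln(S/K) + (r + σ²/2)T = ln(335/315) + (0.032 + 0.26²/2)·0.75 = 0.0616 + 0.0493 = 0.1109
d₁ = 0.1109 / 0.2252 = 0.4926 ≈ 0.49
d₂ = d₁ − σ√T = 0.4926 − 0.2252 = 0.2674 ≈ 0.27
Risk-neutral Pr[S_T > K] = N(d₂) = N(0.27) = 0.6064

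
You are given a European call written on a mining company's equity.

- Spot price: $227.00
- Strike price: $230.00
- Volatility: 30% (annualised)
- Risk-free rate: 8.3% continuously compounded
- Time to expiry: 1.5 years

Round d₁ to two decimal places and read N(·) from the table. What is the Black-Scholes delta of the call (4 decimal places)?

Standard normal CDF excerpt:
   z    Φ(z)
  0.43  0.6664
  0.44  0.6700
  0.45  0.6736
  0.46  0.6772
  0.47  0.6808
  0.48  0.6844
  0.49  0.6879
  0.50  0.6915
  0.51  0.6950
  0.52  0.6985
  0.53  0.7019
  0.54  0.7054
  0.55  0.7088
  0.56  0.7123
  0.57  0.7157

0.6879

T = 1.5;  σ√T = 0.3674
d₁ = [ln(227/230) + (0.083 + ½·0.3²)·1.5] / (σ√T) = (-0.0131 + 0.1920) / 0.3674 = 0.4868 which rounds to 0.49
N(d₁) = N(0.49) = 0.6879
Δ_call = N(d₁) = 0.6879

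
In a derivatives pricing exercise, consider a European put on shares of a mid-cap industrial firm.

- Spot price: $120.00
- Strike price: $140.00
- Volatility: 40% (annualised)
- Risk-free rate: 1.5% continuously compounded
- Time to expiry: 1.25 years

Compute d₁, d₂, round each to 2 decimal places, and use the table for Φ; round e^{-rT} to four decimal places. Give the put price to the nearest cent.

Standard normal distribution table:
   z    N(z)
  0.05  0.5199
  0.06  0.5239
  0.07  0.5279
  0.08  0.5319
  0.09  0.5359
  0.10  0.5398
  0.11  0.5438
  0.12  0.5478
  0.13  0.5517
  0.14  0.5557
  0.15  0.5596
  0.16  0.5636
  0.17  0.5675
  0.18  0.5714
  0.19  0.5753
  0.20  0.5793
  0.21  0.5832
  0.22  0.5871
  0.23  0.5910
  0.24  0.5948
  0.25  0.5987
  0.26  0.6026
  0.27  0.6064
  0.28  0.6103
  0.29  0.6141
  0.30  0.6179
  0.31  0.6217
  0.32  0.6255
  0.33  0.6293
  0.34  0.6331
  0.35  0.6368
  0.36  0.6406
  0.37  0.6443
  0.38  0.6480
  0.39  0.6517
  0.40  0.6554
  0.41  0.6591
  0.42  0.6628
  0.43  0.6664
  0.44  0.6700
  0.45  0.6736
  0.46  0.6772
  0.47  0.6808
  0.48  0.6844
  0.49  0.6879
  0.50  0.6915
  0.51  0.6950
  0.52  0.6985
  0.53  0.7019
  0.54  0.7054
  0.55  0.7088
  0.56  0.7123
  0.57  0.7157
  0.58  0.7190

σ√T = 0.4·√1.25 = 0.4472
d₁ = [ln(120/140) + (0.015 + 0.4²/2)·1.25] / 0.4472 = [-0.1542 + 0.1188] / 0.4472 = -0.0792 ⇒ -0.08
d₂ = d₁ − σ√T = -0.0792 − 0.4472 = -0.5264 ⇒ -0.53
exp(−rT) = exp(−0.015·1.25) = 0.9814
N(−d₂) = N(0.53) = 0.7019;  N(−d₁) = N(0.08) = 0.5319
P = 140·0.9814·0.7019 − 120·0.5319 = 96.4383 − 63.8280 = 32.6103

$32.61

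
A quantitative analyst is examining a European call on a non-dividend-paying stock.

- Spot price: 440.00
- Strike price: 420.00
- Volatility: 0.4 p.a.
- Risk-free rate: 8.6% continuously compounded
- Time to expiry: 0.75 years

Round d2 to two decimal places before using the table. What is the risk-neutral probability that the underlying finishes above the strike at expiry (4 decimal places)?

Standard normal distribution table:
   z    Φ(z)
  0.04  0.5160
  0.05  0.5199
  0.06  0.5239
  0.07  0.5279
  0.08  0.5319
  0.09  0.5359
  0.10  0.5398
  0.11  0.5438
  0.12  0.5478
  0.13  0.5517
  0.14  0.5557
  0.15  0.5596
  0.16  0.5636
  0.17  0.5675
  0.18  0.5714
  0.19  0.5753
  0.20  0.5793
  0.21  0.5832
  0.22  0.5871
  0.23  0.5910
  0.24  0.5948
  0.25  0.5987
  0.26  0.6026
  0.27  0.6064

σ√T = 0.4·√0.75 = 0.3464
d₁ = [ln(440/420) + (0.086 + 0.4²/2)·0.75] / 0.3464 = [0.0465 + 0.1245] / 0.3464 = 0.4937 ⇒ 0.49
d₂ = d₁ − σ√T = 0.4937 − 0.3464 = 0.1473 ⇒ 0.15
Risk-neutral Pr[S_T > K] = N(d₂) = N(0.15) = 0.5596

0.5596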